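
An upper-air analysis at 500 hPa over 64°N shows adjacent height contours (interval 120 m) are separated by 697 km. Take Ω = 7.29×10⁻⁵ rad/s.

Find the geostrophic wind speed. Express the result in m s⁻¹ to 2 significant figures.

13 m s⁻¹

Coriolis parameter at 64°N:
f = 2Ω sin φ = 2 × 7.29×10⁻⁵ × sin 64° = 1.31×10⁻⁴ s⁻¹
Height gradient: |∂Z/∂n| = 120 m / 697000 m = 1.72×10⁻⁴
On a pressure surface, geostrophic balance gives V_g = (g/f)|∂Z/∂n|:
V_g = 9.81 × 1.72×10⁻⁴ / 1.31×10⁻⁴ = 12.9 m/s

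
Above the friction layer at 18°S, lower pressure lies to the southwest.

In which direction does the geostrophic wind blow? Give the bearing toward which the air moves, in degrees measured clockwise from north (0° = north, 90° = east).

The pressure-gradient force points toward the southwest (bearing 225°).
Geostrophic balance: in the Southern Hemisphere the Coriolis force deflects motion to the left, so the geostrophic wind blows 90° to the left of the pressure-gradient force (low pressure on the right).
Rotating 225° by 90° counterclockwise gives 135° — the wind blows toward the southeast.

135°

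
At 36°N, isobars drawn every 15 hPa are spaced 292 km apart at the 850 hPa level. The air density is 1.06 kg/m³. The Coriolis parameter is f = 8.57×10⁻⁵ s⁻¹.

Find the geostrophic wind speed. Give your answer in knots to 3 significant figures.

Pressure gradient: |∂P/∂n| = 1500 Pa / 292000 m = 5.14×10⁻³ Pa/m
Geostrophic balance (pressure-gradient force = Coriolis force):
V_g = (1/(fρ)) |∂P/∂n| = 5.14×10⁻³ / (8.57×10⁻⁵ × 1.06) = 56.5 m/s
Converting: 56.5 m/s × 1.944 = 110 knots

110 knots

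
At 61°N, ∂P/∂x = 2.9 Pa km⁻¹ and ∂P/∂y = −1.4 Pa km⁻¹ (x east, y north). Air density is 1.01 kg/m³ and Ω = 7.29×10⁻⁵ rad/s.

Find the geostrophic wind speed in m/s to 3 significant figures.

Coriolis parameter at 61°N:
f = 2Ω sin φ = 2 × 7.29×10⁻⁵ × sin 61° = 1.28×10⁻⁴ s⁻¹
Component geostrophic relations (x east, y north):
u_g = −(1/(fρ)) ∂P/∂y,  v_g = (1/(fρ)) ∂P/∂x
u_g = −(−1.4×10⁻³)/(1.28×10⁻⁴ × 1.01) = 10.9 m/s;  v_g = (2.9×10⁻³)/(1.28×10⁻⁴ × 1.01) = 22.5 m/s
|V_g| = √(u_g² + v_g²) = 25.0 m/s

25.0 m/s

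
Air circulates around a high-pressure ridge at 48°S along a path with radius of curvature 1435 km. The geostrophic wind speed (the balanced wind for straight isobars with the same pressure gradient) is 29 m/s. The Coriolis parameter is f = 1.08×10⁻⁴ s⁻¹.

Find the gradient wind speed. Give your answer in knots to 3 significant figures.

Around a high, pressure-gradient force acts outward with centrifugal, so Coriolis balances both:
fV = (1/ρ)|∂P/∂n| + V²/R  →  V² − fR·V + fR·V_g = 0
With fR = 1.08×10⁻⁴ × 1435×10³ m = 155 m/s:
V = [fR − √((fR)² − 4 fR V_g)]/2 = [155 − √(155² − 4×155×29)]/2 = 38.6 m/s
Supergeostrophic (V > V_g = 29 m/s), as expected around a high.
Converting: 38.6 m/s × 1.944 = 75.1 knots

75.1 knots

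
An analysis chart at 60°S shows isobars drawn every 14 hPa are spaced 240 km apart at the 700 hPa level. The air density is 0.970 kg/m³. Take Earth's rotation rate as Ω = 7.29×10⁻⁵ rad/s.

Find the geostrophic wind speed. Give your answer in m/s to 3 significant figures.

Coriolis parameter at 60°S:
f = 2Ω sin φ = 2 × 7.29×10⁻⁵ × sin 60° = 1.26×10⁻⁴ s⁻¹
Pressure gradient: |∂P/∂n| = 1400 Pa / 240000 m = 5.83×10⁻³ Pa/m
Geostrophic balance (pressure-gradient force = Coriolis force):
V_g = (1/(fρ)) |∂P/∂n| = 5.83×10⁻³ / (1.26×10⁻⁴ × 0.970) = 47.6 m/s

47.6 m/s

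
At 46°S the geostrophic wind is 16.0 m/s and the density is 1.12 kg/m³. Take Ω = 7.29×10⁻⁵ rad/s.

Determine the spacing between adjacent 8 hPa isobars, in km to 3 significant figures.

Coriolis parameter at 46°S:
f = 2Ω sin φ = 2 × 7.29×10⁻⁵ × sin 46° = 1.05×10⁻⁴ s⁻¹
Geostrophic balance rearranged: |∂P/∂n| = f ρ V_g
|∂P/∂n| = 1.05×10⁻⁴ × 1.12 × 16.0 = 1.88×10⁻³ Pa/m
Isobar spacing: Δn = ΔP/|∂P/∂n| = 800 Pa / 1.88×10⁻³ Pa/m = 425658 m ≈ 426 km

426 km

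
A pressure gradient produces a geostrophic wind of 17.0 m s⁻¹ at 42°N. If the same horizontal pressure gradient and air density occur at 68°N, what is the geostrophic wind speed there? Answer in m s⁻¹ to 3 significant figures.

With the same pressure gradient and density, V_g ∝ 1/f ∝ 1/sin φ.
V₂ = V₁ · sin φ₁ / sin φ₂ = 17.0 × sin 42° / sin 68°
V₂ = 17.0 × 0.6691/0.9272 = 12.3 m s⁻¹

12.3 m s⁻¹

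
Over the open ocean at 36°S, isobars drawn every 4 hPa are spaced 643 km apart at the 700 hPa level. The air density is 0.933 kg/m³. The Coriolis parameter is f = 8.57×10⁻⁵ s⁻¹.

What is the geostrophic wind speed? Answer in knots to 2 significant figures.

Pressure gradient: |∂P/∂n| = 400 Pa / 643000 m = 6.22×10⁻⁴ Pa/m
Geostrophic balance (pressure-gradient force = Coriolis force):
V_g = (1/(fρ)) |∂P/∂n| = 6.22×10⁻⁴ / (8.57×10⁻⁵ × 0.933) = 7.78 m/s
Converting: 7.78 m/s × 1.944 = 15 knots

15 knots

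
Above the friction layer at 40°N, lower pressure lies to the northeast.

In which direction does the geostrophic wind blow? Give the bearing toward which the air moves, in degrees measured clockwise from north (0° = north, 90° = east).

135°

The pressure-gradient force points toward the northeast (bearing 045°).
Geostrophic balance: in the Northern Hemisphere the Coriolis force deflects motion to the right, so the geostrophic wind blows 90° to the right of the pressure-gradient force (low pressure on the left).
Rotating 045° by 90° clockwise gives 135° — the wind blows toward the southeast.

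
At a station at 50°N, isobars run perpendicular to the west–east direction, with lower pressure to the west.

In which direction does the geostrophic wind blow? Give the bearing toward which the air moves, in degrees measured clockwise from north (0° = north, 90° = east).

000°

The pressure-gradient force points toward the west (bearing 270°).
Geostrophic balance: in the Northern Hemisphere the Coriolis force deflects motion to the right, so the geostrophic wind blows 90° to the right of the pressure-gradient force (low pressure on the left).
Rotating 270° by 90° clockwise gives 000° — the wind blows toward the north.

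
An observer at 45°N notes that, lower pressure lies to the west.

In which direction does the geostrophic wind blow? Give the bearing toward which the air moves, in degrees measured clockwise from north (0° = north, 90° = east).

The pressure-gradient force points toward the west (bearing 270°).
Geostrophic balance: in the Northern Hemisphere the Coriolis force deflects motion to the right, so the geostrophic wind blows 90° to the right of the pressure-gradient force (low pressure on the left).
Rotating 270° by 90° clockwise gives 000° — the wind blows toward the north.

000°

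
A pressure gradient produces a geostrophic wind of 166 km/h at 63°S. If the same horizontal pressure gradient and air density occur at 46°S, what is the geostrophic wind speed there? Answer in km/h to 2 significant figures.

210 km/h

With the same pressure gradient and density, V_g ∝ 1/f ∝ 1/sin φ.
V₂ = V₁ · sin φ₁ / sin φ₂ = 166 × sin 63° / sin 46°
V₂ = 166 × 0.8910/0.7193 = 210 km/h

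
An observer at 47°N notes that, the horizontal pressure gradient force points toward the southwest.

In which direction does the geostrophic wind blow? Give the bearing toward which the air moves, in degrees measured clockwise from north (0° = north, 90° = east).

The pressure-gradient force points toward the southwest (bearing 225°).
Geostrophic balance: in the Northern Hemisphere the Coriolis force deflects motion to the right, so the geostrophic wind blows 90° to the right of the pressure-gradient force (low pressure on the left).
Rotating 225° by 90° clockwise gives 315° — the wind blows toward the northwest.

315°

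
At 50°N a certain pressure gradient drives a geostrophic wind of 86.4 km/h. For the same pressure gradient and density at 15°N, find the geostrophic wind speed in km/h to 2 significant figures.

With the same pressure gradient and density, V_g ∝ 1/f ∝ 1/sin φ.
V₂ = V₁ · sin φ₁ / sin φ₂ = 86.4 × sin 50° / sin 15°
V₂ = 86.4 × 0.7660/0.2588 = 260 km/h

260 km/h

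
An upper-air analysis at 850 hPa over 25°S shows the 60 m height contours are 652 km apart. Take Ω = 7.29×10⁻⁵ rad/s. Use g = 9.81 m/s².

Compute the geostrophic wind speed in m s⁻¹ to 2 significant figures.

15 m s⁻¹

Coriolis parameter at 25°S:
f = 2Ω sin φ = 2 × 7.29×10⁻⁵ × sin 25° = 6.16×10⁻⁵ s⁻¹
Height gradient: |∂Z/∂n| = 60 m / 652000 m = 9.20×10⁻⁵
On a pressure surface, geostrophic balance gives V_g = (g/f)|∂Z/∂n|:
V_g = 9.81 × 9.20×10⁻⁵ / 6.16×10⁻⁵ = 14.7 m/s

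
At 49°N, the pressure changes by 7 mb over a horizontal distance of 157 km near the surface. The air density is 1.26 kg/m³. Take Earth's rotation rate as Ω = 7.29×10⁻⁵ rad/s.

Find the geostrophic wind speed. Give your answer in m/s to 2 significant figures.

32 m/s

Coriolis parameter at 49°N:
f = 2Ω sin φ = 2 × 7.29×10⁻⁵ × sin 49° = 1.10×10⁻⁴ s⁻¹
Pressure gradient: |∂P/∂n| = 700 Pa / 157000 m = 4.46×10⁻³ Pa/m
Geostrophic balance (pressure-gradient force = Coriolis force):
V_g = (1/(fρ)) |∂P/∂n| = 4.46×10⁻³ / (1.10×10⁻⁴ × 1.26) = 32.2 m/s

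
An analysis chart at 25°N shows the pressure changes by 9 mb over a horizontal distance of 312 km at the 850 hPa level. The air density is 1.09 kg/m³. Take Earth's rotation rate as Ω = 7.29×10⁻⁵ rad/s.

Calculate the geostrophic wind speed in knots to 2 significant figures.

Coriolis parameter at 25°N:
f = 2Ω sin φ = 2 × 7.29×10⁻⁵ × sin 25° = 6.16×10⁻⁵ s⁻¹
Pressure gradient: |∂P/∂n| = 900 Pa / 312000 m = 2.88×10⁻³ Pa/m
Geostrophic balance (pressure-gradient force = Coriolis force):
V_g = (1/(fρ)) |∂P/∂n| = 2.88×10⁻³ / (6.16×10⁻⁵ × 1.09) = 42.9 m/s
Converting: 42.9 m/s × 1.944 = 83 knots

83 knots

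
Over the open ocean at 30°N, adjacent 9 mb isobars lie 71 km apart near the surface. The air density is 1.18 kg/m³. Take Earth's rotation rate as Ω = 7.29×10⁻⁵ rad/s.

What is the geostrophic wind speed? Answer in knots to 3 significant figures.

286 knots

Coriolis parameter at 30°N:
f = 2Ω sin φ = 2 × 7.29×10⁻⁵ × sin 30° = 7.29×10⁻⁵ s⁻¹
Pressure gradient: |∂P/∂n| = 900 Pa / 71000 m = 1.27×10⁻² Pa/m
Geostrophic balance (pressure-gradient force = Coriolis force):
V_g = (1/(fρ)) |∂P/∂n| = 1.27×10⁻² / (7.29×10⁻⁵ × 1.18) = 147 m/s
Converting: 147 m/s × 1.944 = 286 knots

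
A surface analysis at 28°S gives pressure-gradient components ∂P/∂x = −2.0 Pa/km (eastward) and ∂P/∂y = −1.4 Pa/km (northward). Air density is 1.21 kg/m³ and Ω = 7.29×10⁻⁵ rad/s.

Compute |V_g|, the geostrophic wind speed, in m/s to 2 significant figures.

Coriolis parameter at 28°S:
f = 2Ω sin φ = 2 × 7.29×10⁻⁵ × sin 28° = 6.84×10⁻⁵ s⁻¹
In the Southern Hemisphere f is negative: f = −6.84×10⁻⁵ s⁻¹.
Component geostrophic relations (x east, y north):
u_g = −(1/(fρ)) ∂P/∂y,  v_g = (1/(fρ)) ∂P/∂x
u_g = −(−1.4×10⁻³)/(−6.84×10⁻⁵ × 1.21) = −16.9 m/s;  v_g = (−2.0×10⁻³)/(−6.84×10⁻⁵ × 1.21) = 24.1 m/s
|V_g| = √(u_g² + v_g²) = 29.5 m/s

29 m/s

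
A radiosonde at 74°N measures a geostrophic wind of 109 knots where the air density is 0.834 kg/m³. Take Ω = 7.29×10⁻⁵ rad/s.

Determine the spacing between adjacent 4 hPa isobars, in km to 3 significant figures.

61.0 km

Coriolis parameter at 74°N:
f = 2Ω sin φ = 2 × 7.29×10⁻⁵ × sin 74° = 1.40×10⁻⁴ s⁻¹
Wind speed in SI: 109 knots = 56.1 m/s
Geostrophic balance rearranged: |∂P/∂n| = f ρ V_g
|∂P/∂n| = 1.40×10⁻⁴ × 0.834 × 56.1 = 6.55×10⁻³ Pa/m
Isobar spacing: Δn = ΔP/|∂P/∂n| = 400 Pa / 6.55×10⁻³ Pa/m = 61028 m ≈ 61.0 km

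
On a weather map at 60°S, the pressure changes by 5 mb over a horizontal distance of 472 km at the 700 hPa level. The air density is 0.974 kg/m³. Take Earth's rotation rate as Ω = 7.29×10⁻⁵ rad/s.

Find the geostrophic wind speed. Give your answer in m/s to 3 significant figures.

8.61 m/s

Coriolis parameter at 60°S:
f = 2Ω sin φ = 2 × 7.29×10⁻⁵ × sin 60° = 1.26×10⁻⁴ s⁻¹
Pressure gradient: |∂P/∂n| = 500 Pa / 472000 m = 1.06×10⁻³ Pa/m
Geostrophic balance (pressure-gradient force = Coriolis force):
V_g = (1/(fρ)) |∂P/∂n| = 1.06×10⁻³ / (1.26×10⁻⁴ × 0.974) = 8.61 m/s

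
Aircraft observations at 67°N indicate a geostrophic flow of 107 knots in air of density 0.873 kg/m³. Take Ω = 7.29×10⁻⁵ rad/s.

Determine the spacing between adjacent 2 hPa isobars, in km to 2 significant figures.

Coriolis parameter at 67°N:
f = 2Ω sin φ = 2 × 7.29×10⁻⁵ × sin 67° = 1.34×10⁻⁴ s⁻¹
Wind speed in SI: 107 knots = 55.0 m/s
Geostrophic balance rearranged: |∂P/∂n| = f ρ V_g
|∂P/∂n| = 1.34×10⁻⁴ × 0.873 × 55.0 = 6.45×10⁻³ Pa/m
Isobar spacing: Δn = ΔP/|∂P/∂n| = 200 Pa / 6.45×10⁻³ Pa/m = 31011 m ≈ 31 km

31 km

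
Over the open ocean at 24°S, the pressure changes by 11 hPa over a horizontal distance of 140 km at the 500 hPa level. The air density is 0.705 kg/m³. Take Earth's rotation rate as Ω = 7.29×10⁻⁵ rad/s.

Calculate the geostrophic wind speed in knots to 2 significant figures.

Coriolis parameter at 24°S:
f = 2Ω sin φ = 2 × 7.29×10⁻⁵ × sin 24° = 5.93×10⁻⁵ s⁻¹
Pressure gradient: |∂P/∂n| = 1100 Pa / 140000 m = 7.86×10⁻³ Pa/m
Geostrophic balance (pressure-gradient force = Coriolis force):
V_g = (1/(fρ)) |∂P/∂n| = 7.86×10⁻³ / (5.93×10⁻⁵ × 0.705) = 188 m/s
Converting: 188 m/s × 1.944 = 370 knots

370 knots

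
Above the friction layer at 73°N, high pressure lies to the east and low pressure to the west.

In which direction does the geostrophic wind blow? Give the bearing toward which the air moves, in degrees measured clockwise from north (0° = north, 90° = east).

The pressure-gradient force points toward the west (bearing 270°).
Geostrophic balance: in the Northern Hemisphere the Coriolis force deflects motion to the right, so the geostrophic wind blows 90° to the right of the pressure-gradient force (low pressure on the left).
Rotating 270° by 90° clockwise gives 000° — the wind blows toward the north.

000°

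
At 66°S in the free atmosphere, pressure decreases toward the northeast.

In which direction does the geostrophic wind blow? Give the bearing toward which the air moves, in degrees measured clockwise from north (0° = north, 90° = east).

315°

The pressure-gradient force points toward the northeast (bearing 045°).
Geostrophic balance: in the Southern Hemisphere the Coriolis force deflects motion to the left, so the geostrophic wind blows 90° to the left of the pressure-gradient force (low pressure on the right).
Rotating 045° by 90° counterclockwise gives 315° — the wind blows toward the northwest.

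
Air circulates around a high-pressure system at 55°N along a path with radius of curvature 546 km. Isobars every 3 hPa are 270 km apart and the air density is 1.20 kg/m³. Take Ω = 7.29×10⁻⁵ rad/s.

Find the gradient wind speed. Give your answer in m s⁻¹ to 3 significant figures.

Coriolis parameter at 55°N:
f = 2Ω sin φ = 2 × 7.29×10⁻⁵ × sin 55° = 1.19×10⁻⁴ s⁻¹
Pressure gradient: |∂P/∂n| = 300 Pa / 270000 m = 1.11×10⁻³ Pa/m
Geostrophic speed: V_g = |∂P/∂n|/(fρ) = 1.11×10⁻³/(1.19×10⁻⁴ × 1.20) = 7.75 m/s
Around a high, pressure-gradient force acts outward with centrifugal, so Coriolis balances both:
fV = (1/ρ)|∂P/∂n| + V²/R  →  V² − fR·V + fR·V_g = 0
With fR = 1.19×10⁻⁴ × 546×10³ m = 65.2 m/s:
V = [fR − √((fR)² − 4 fR V_g)]/2 = [65.2 − √(65.2² − 4×65.2×7.75)]/2 = 8.99 m/s
Supergeostrophic (V > V_g = 7.75 m/s), as expected around a high.

8.99 m s⁻¹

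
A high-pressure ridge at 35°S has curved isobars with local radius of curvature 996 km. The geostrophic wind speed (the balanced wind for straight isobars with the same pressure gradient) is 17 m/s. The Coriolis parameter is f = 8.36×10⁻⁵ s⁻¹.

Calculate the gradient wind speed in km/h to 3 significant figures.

Around a high, pressure-gradient force acts outward with centrifugal, so Coriolis balances both:
fV = (1/ρ)|∂P/∂n| + V²/R  →  V² − fR·V + fR·V_g = 0
With fR = 8.36×10⁻⁵ × 996×10³ m = 83.3 m/s:
V = [fR − √((fR)² − 4 fR V_g)]/2 = [83.3 − √(83.3² − 4×83.3×17)]/2 = 23.8 m/s
Supergeostrophic (V > V_g = 17 m/s), as expected around a high.
Converting: 23.8 m/s × 3.6 = 85.7 km/h

85.7 km/h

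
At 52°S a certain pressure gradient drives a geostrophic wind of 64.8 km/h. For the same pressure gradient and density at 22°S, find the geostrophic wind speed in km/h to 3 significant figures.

With the same pressure gradient and density, V_g ∝ 1/f ∝ 1/sin φ.
V₂ = V₁ · sin φ₁ / sin φ₂ = 64.8 × sin 52° / sin 22°
V₂ = 64.8 × 0.7880/0.3746 = 136 km/h

136 km/h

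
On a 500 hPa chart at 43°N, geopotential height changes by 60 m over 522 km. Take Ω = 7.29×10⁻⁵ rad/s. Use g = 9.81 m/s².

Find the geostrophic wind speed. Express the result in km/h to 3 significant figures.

Coriolis parameter at 43°N:
f = 2Ω sin φ = 2 × 7.29×10⁻⁵ × sin 43° = 9.94×10⁻⁵ s⁻¹
Height gradient: |∂Z/∂n| = 60 m / 522000 m = 1.15×10⁻⁴
On a pressure surface, geostrophic balance gives V_g = (g/f)|∂Z/∂n|:
V_g = 9.81 × 1.15×10⁻⁴ / 9.94×10⁻⁵ = 11.3 m/s
Converting: 11.3 m/s × 3.6 = 40.8 km/h

40.8 km/h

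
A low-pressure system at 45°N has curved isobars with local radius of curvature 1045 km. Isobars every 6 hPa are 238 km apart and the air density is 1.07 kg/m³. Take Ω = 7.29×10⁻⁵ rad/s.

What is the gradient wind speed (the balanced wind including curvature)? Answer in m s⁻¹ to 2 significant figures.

19 m s⁻¹

Coriolis parameter at 45°N:
f = 2Ω sin φ = 2 × 7.29×10⁻⁵ × sin 45° = 1.03×10⁻⁴ s⁻¹
Pressure gradient: |∂P/∂n| = 600 Pa / 238000 m = 2.52×10⁻³ Pa/m
Geostrophic speed: V_g = |∂P/∂n|/(fρ) = 2.52×10⁻³/(1.03×10⁻⁴ × 1.07) = 22.9 m/s
Around a low, centrifugal force acts outward with Coriolis, so pressure-gradient force balances both:
(1/ρ)|∂P/∂n| = fV + V²/R  →  V² + fR·V − fR·V_g = 0
With fR = 1.03×10⁻⁴ × 1045×10³ m = 108 m/s:
V = [−fR + √((fR)² + 4 fR V_g)]/2 = [−108 + √(108² + 4×108×22.9)]/2 = 19.4 m/s
Subgeostrophic (V < V_g = 22.9 m/s), as expected around a low.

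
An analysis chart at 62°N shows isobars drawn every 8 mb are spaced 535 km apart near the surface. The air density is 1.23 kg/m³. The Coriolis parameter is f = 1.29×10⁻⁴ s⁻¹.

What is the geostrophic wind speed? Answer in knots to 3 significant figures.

18.3 knots

Pressure gradient: |∂P/∂n| = 800 Pa / 535000 m = 1.50×10⁻³ Pa/m
Geostrophic balance (pressure-gradient force = Coriolis force):
V_g = (1/(fρ)) |∂P/∂n| = 1.50×10⁻³ / (1.29×10⁻⁴ × 1.23) = 9.42 m/s
Converting: 9.42 m/s × 1.944 = 18.3 knots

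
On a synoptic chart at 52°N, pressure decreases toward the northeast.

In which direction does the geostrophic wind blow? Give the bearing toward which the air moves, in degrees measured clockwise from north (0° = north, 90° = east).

The pressure-gradient force points toward the northeast (bearing 045°).
Geostrophic balance: in the Northern Hemisphere the Coriolis force deflects motion to the right, so the geostrophic wind blows 90° to the right of the pressure-gradient force (low pressure on the left).
Rotating 045° by 90° clockwise gives 135° — the wind blows toward the southeast.

135°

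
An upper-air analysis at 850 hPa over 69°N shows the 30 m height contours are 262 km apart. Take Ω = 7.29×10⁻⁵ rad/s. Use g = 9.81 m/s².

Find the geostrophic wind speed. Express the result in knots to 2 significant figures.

16 knots

Coriolis parameter at 69°N:
f = 2Ω sin φ = 2 × 7.29×10⁻⁵ × sin 69° = 1.36×10⁻⁴ s⁻¹
Height gradient: |∂Z/∂n| = 30 m / 262000 m = 1.15×10⁻⁴
On a pressure surface, geostrophic balance gives V_g = (g/f)|∂Z/∂n|:
V_g = 9.81 × 1.15×10⁻⁴ / 1.36×10⁻⁴ = 8.25 m/s
Converting: 8.25 m/s × 1.944 = 16 knots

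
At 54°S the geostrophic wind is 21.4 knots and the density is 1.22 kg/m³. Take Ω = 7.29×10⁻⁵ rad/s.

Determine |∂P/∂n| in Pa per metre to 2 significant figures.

Coriolis parameter at 54°S:
f = 2Ω sin φ = 2 × 7.29×10⁻⁵ × sin 54° = 1.18×10⁻⁴ s⁻¹
Wind speed in SI: 21.4 knots = 11.0 m/s
Geostrophic balance rearranged: |∂P/∂n| = f ρ V_g
|∂P/∂n| = 1.18×10⁻⁴ × 1.22 × 11.0 = 1.58×10⁻³ Pa/m

1.6×10⁻³ Pa/m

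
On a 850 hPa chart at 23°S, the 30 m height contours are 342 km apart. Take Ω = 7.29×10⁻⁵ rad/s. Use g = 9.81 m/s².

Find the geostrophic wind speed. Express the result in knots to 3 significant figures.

Coriolis parameter at 23°S:
f = 2Ω sin φ = 2 × 7.29×10⁻⁵ × sin 23° = 5.70×10⁻⁵ s⁻¹
Height gradient: |∂Z/∂n| = 30 m / 342000 m = 8.77×10⁻⁵
On a pressure surface, geostrophic balance gives V_g = (g/f)|∂Z/∂n|:
V_g = 9.81 × 8.77×10⁻⁵ / 5.70×10⁻⁵ = 15.1 m/s
Converting: 15.1 m/s × 1.944 = 29.4 knots

29.4 knots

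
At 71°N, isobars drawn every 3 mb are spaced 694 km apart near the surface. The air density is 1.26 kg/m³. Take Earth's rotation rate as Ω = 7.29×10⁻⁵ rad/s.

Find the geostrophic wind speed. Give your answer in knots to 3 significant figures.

Coriolis parameter at 71°N:
f = 2Ω sin φ = 2 × 7.29×10⁻⁵ × sin 71° = 1.38×10⁻⁴ s⁻¹
Pressure gradient: |∂P/∂n| = 300 Pa / 694000 m = 4.32×10⁻⁴ Pa/m
Geostrophic balance (pressure-gradient force = Coriolis force):
V_g = (1/(fρ)) |∂P/∂n| = 4.32×10⁻⁴ / (1.38×10⁻⁴ × 1.26) = 2.49 m/s
Converting: 2.49 m/s × 1.944 = 4.84 knots

4.84 knots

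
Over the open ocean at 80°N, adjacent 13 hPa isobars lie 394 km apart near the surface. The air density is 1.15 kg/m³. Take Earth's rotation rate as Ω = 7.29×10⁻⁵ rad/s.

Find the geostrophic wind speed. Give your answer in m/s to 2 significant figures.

Coriolis parameter at 80°N:
f = 2Ω sin φ = 2 × 7.29×10⁻⁵ × sin 80° = 1.44×10⁻⁴ s⁻¹
Pressure gradient: |∂P/∂n| = 1300 Pa / 394000 m = 3.30×10⁻³ Pa/m
Geostrophic balance (pressure-gradient force = Coriolis force):
V_g = (1/(fρ)) |∂P/∂n| = 3.30×10⁻³ / (1.44×10⁻⁴ × 1.15) = 20.0 m/s

20 m/s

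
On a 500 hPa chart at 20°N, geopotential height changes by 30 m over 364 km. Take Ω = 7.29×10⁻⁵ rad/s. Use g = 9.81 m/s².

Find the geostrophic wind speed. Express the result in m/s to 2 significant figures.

Coriolis parameter at 20°N:
f = 2Ω sin φ = 2 × 7.29×10⁻⁵ × sin 20° = 4.99×10⁻⁵ s⁻¹
Height gradient: |∂Z/∂n| = 30 m / 364000 m = 8.24×10⁻⁵
On a pressure surface, geostrophic balance gives V_g = (g/f)|∂Z/∂n|:
V_g = 9.81 × 8.24×10⁻⁵ / 4.99×10⁻⁵ = 16.2 m/s

16 m/s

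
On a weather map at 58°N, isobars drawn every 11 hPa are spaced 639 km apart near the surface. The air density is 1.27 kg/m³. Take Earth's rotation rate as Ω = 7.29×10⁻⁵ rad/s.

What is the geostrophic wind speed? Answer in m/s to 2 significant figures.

Coriolis parameter at 58°N:
f = 2Ω sin φ = 2 × 7.29×10⁻⁵ × sin 58° = 1.24×10⁻⁴ s⁻¹
Pressure gradient: |∂P/∂n| = 1100 Pa / 639000 m = 1.72×10⁻³ Pa/m
Geostrophic balance (pressure-gradient force = Coriolis force):
V_g = (1/(fρ)) |∂P/∂n| = 1.72×10⁻³ / (1.24×10⁻⁴ × 1.27) = 11.0 m/s

11 m/s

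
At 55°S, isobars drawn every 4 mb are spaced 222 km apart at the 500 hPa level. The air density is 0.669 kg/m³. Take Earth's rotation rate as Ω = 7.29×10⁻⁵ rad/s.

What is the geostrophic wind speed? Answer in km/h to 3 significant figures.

81.2 km/h

Coriolis parameter at 55°S:
f = 2Ω sin φ = 2 × 7.29×10⁻⁵ × sin 55° = 1.19×10⁻⁴ s⁻¹
Pressure gradient: |∂P/∂n| = 400 Pa / 222000 m = 1.80×10⁻³ Pa/m
Geostrophic balance (pressure-gradient force = Coriolis force):
V_g = (1/(fρ)) |∂P/∂n| = 1.80×10⁻³ / (1.19×10⁻⁴ × 0.669) = 22.6 m/s
Converting: 22.6 m/s × 3.6 = 81.2 km/h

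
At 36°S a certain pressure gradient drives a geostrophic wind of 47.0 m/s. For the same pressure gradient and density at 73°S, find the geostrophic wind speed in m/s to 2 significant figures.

With the same pressure gradient and density, V_g ∝ 1/f ∝ 1/sin φ.
V₂ = V₁ · sin φ₁ / sin φ₂ = 47.0 × sin 36° / sin 73°
V₂ = 47.0 × 0.5878/0.9563 = 29 m/s

29 m/s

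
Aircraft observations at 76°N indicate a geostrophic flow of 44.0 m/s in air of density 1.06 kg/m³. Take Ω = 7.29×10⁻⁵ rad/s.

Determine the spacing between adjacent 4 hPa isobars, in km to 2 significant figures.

Coriolis parameter at 76°N:
f = 2Ω sin φ = 2 × 7.29×10⁻⁵ × sin 76° = 1.41×10⁻⁴ s⁻¹
Geostrophic balance rearranged: |∂P/∂n| = f ρ V_g
|∂P/∂n| = 1.41×10⁻⁴ × 1.06 × 44.0 = 6.60×10⁻³ Pa/m
Isobar spacing: Δn = ΔP/|∂P/∂n| = 400 Pa / 6.60×10⁻³ Pa/m = 60623 m ≈ 61 km

61 km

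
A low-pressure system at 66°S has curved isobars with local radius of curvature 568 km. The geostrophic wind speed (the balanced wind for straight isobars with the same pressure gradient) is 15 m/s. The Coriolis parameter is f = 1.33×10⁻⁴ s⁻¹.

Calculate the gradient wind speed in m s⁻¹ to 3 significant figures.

12.8 m s⁻¹

Around a low, centrifugal force acts outward with Coriolis, so pressure-gradient force balances both:
(1/ρ)|∂P/∂n| = fV + V²/R  →  V² + fR·V − fR·V_g = 0
With fR = 1.33×10⁻⁴ × 568×10³ m = 75.5 m/s:
V = [−fR + √((fR)² + 4 fR V_g)]/2 = [−75.5 + √(75.5² + 4×75.5×15)]/2 = 12.8 m/s
Subgeostrophic (V < V_g = 15 m/s), as expected around a low.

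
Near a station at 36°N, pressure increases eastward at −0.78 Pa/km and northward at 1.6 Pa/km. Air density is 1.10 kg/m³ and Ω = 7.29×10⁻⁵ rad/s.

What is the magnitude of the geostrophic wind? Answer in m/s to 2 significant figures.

19 m/s

Coriolis parameter at 36°N:
f = 2Ω sin φ = 2 × 7.29×10⁻⁵ × sin 36° = 8.57×10⁻⁵ s⁻¹
Component geostrophic relations (x east, y north):
u_g = −(1/(fρ)) ∂P/∂y,  v_g = (1/(fρ)) ∂P/∂x
u_g = −(1.6×10⁻³)/(8.57×10⁻⁵ × 1.10) = −17.0 m/s;  v_g = (−0.78×10⁻³)/(8.57×10⁻⁵ × 1.10) = −8.27 m/s
|V_g| = √(u_g² + v_g²) = 18.9 m/s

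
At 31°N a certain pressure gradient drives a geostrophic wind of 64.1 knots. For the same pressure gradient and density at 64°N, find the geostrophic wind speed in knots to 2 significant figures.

With the same pressure gradient and density, V_g ∝ 1/f ∝ 1/sin φ.
V₂ = V₁ · sin φ₁ / sin φ₂ = 64.1 × sin 31° / sin 64°
V₂ = 64.1 × 0.5150/0.8988 = 37 knots

37 knots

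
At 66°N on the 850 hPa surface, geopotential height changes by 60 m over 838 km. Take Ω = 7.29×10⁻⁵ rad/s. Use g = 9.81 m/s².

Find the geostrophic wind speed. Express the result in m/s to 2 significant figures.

Coriolis parameter at 66°N:
f = 2Ω sin φ = 2 × 7.29×10⁻⁵ × sin 66° = 1.33×10⁻⁴ s⁻¹
Height gradient: |∂Z/∂n| = 60 m / 838000 m = 7.16×10⁻⁵
On a pressure surface, geostrophic balance gives V_g = (g/f)|∂Z/∂n|:
V_g = 9.81 × 7.16×10⁻⁵ / 1.33×10⁻⁴ = 5.27 m/s

5.3 m/s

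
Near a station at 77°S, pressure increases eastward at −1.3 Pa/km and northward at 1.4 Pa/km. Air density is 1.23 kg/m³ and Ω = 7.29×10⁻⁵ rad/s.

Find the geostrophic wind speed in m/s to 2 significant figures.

Coriolis parameter at 77°S:
f = 2Ω sin φ = 2 × 7.29×10⁻⁵ × sin 77° = 1.42×10⁻⁴ s⁻¹
In the Southern Hemisphere f is negative: f = −1.42×10⁻⁴ s⁻¹.
Component geostrophic relations (x east, y north):
u_g = −(1/(fρ)) ∂P/∂y,  v_g = (1/(fρ)) ∂P/∂x
u_g = −(1.4×10⁻³)/(−1.42×10⁻⁴ × 1.23) = 8.01 m/s;  v_g = (−1.3×10⁻³)/(−1.42×10⁻⁴ × 1.23) = 7.44 m/s
|V_g| = √(u_g² + v_g²) = 10.9 m/s

11 m/s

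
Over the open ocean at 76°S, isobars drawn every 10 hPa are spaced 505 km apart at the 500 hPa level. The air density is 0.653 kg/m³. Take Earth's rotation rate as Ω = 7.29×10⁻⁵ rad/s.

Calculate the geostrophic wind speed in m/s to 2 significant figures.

Coriolis parameter at 76°S:
f = 2Ω sin φ = 2 × 7.29×10⁻⁵ × sin 76° = 1.41×10⁻⁴ s⁻¹
Pressure gradient: |∂P/∂n| = 1000 Pa / 505000 m = 1.98×10⁻³ Pa/m
Geostrophic balance (pressure-gradient force = Coriolis force):
V_g = (1/(fρ)) |∂P/∂n| = 1.98×10⁻³ / (1.41×10⁻⁴ × 0.653) = 21.4 m/s

21 m/s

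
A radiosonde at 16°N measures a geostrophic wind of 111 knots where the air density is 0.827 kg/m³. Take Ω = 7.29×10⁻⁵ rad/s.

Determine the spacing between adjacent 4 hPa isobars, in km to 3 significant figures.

211 km

Coriolis parameter at 16°N:
f = 2Ω sin φ = 2 × 7.29×10⁻⁵ × sin 16° = 4.02×10⁻⁵ s⁻¹
Wind speed in SI: 111 knots = 57.1 m/s
Geostrophic balance rearranged: |∂P/∂n| = f ρ V_g
|∂P/∂n| = 4.02×10⁻⁵ × 0.827 × 57.1 = 1.90×10⁻³ Pa/m
Isobar spacing: Δn = ΔP/|∂P/∂n| = 400 Pa / 1.90×10⁻³ Pa/m = 210765 m ≈ 211 km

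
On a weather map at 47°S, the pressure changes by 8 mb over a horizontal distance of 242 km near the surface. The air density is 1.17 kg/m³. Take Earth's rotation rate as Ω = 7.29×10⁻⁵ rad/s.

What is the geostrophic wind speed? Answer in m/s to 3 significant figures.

Coriolis parameter at 47°S:
f = 2Ω sin φ = 2 × 7.29×10⁻⁵ × sin 47° = 1.07×10⁻⁴ s⁻¹
Pressure gradient: |∂P/∂n| = 800 Pa / 242000 m = 3.31×10⁻³ Pa/m
Geostrophic balance (pressure-gradient force = Coriolis force):
V_g = (1/(fρ)) |∂P/∂n| = 3.31×10⁻³ / (1.07×10⁻⁴ × 1.17) = 26.5 m/s

26.5 m/s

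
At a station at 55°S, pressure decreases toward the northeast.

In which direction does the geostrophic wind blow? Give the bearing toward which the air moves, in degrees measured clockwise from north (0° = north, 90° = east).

The pressure-gradient force points toward the northeast (bearing 045°).
Geostrophic balance: in the Southern Hemisphere the Coriolis force deflects motion to the left, so the geostrophic wind blows 90° to the left of the pressure-gradient force (low pressure on the right).
Rotating 045° by 90° counterclockwise gives 315° — the wind blows toward the northwest.

315°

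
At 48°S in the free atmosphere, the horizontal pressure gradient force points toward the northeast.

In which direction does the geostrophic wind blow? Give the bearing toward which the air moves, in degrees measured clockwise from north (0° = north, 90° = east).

315°

The pressure-gradient force points toward the northeast (bearing 045°).
Geostrophic balance: in the Southern Hemisphere the Coriolis force deflects motion to the left, so the geostrophic wind blows 90° to the left of the pressure-gradient force (low pressure on the right).
Rotating 045° by 90° counterclockwise gives 315° — the wind blows toward the northwest.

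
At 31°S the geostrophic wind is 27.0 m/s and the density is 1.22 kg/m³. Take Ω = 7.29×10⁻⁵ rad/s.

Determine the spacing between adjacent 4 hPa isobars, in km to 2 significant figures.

160 km

Coriolis parameter at 31°S:
f = 2Ω sin φ = 2 × 7.29×10⁻⁵ × sin 31° = 7.51×10⁻⁵ s⁻¹
Geostrophic balance rearranged: |∂P/∂n| = f ρ V_g
|∂P/∂n| = 7.51×10⁻⁵ × 1.22 × 27.0 = 2.47×10⁻³ Pa/m
Isobar spacing: Δn = ΔP/|∂P/∂n| = 400 Pa / 2.47×10⁻³ Pa/m = 161711 m ≈ 160 km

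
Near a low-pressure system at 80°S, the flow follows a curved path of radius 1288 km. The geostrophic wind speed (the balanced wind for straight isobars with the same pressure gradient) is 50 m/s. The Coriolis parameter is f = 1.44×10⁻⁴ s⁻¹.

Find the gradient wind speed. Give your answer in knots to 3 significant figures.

79.6 knots

Around a low, centrifugal force acts outward with Coriolis, so pressure-gradient force balances both:
(1/ρ)|∂P/∂n| = fV + V²/R  →  V² + fR·V − fR·V_g = 0
With fR = 1.44×10⁻⁴ × 1288×10³ m = 185 m/s:
V = [−fR + √((fR)² + 4 fR V_g)]/2 = [−185 + √(185² + 4×185×50)]/2 = 41 m/s
Subgeostrophic (V < V_g = 50 m/s), as expected around a low.
Converting: 41 m/s × 1.944 = 79.6 knots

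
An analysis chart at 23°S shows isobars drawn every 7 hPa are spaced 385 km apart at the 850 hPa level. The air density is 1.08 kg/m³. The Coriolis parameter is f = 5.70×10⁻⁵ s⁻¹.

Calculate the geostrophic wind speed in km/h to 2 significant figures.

Pressure gradient: |∂P/∂n| = 700 Pa / 385000 m = 1.82×10⁻³ Pa/m
Geostrophic balance (pressure-gradient force = Coriolis force):
V_g = (1/(fρ)) |∂P/∂n| = 1.82×10⁻³ / (5.70×10⁻⁵ × 1.08) = 29.5 m/s
Converting: 29.5 m/s × 3.6 = 110 km/h

110 km/h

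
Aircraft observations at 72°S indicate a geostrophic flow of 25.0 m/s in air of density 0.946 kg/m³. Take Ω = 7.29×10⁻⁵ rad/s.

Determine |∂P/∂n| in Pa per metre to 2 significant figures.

3.3×10⁻³ Pa/m

Coriolis parameter at 72°S:
f = 2Ω sin φ = 2 × 7.29×10⁻⁵ × sin 72° = 1.39×10⁻⁴ s⁻¹
Geostrophic balance rearranged: |∂P/∂n| = f ρ V_g
|∂P/∂n| = 1.39×10⁻⁴ × 0.946 × 25.0 = 3.28×10⁻³ Pa/m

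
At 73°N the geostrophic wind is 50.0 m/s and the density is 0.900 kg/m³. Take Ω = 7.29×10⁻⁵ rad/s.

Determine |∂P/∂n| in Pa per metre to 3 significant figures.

Coriolis parameter at 73°N:
f = 2Ω sin φ = 2 × 7.29×10⁻⁵ × sin 73° = 1.39×10⁻⁴ s⁻¹
Geostrophic balance rearranged: |∂P/∂n| = f ρ V_g
|∂P/∂n| = 1.39×10⁻⁴ × 0.900 × 50.0 = 6.27×10⁻³ Pa/m

6.27×10⁻³ Pa/m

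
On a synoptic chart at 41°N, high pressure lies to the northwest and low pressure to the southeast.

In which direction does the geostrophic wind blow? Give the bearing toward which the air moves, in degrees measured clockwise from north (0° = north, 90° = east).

The pressure-gradient force points toward the southeast (bearing 135°).
Geostrophic balance: in the Northern Hemisphere the Coriolis force deflects motion to the right, so the geostrophic wind blows 90° to the right of the pressure-gradient force (low pressure on the left).
Rotating 135° by 90° clockwise gives 225° — the wind blows toward the southwest.

225°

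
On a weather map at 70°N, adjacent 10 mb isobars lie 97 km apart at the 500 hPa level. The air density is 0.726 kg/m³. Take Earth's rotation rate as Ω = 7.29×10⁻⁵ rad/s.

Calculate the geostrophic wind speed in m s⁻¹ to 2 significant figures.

Coriolis parameter at 70°N:
f = 2Ω sin φ = 2 × 7.29×10⁻⁵ × sin 70° = 1.37×10⁻⁴ s⁻¹
Pressure gradient: |∂P/∂n| = 1000 Pa / 97000 m = 1.03×10⁻² Pa/m
Geostrophic balance (pressure-gradient force = Coriolis force):
V_g = (1/(fρ)) |∂P/∂n| = 1.03×10⁻² / (1.37×10⁻⁴ × 0.726) = 104 m/s

100 m s⁻¹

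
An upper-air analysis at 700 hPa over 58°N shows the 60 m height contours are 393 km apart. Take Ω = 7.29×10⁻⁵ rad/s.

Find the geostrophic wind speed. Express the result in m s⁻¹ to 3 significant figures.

Coriolis parameter at 58°N:
f = 2Ω sin φ = 2 × 7.29×10⁻⁵ × sin 58° = 1.24×10⁻⁴ s⁻¹
Height gradient: |∂Z/∂n| = 60 m / 393000 m = 1.53×10⁻⁴
On a pressure surface, geostrophic balance gives V_g = (g/f)|∂Z/∂n|:
V_g = 9.81 × 1.53×10⁻⁴ / 1.24×10⁻⁴ = 12.1 m/s

12.1 m s⁻¹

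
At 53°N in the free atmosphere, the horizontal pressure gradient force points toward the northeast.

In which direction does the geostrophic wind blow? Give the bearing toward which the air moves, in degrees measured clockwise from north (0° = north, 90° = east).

The pressure-gradient force points toward the northeast (bearing 045°).
Geostrophic balance: in the Northern Hemisphere the Coriolis force deflects motion to the right, so the geostrophic wind blows 90° to the right of the pressure-gradient force (low pressure on the left).
Rotating 045° by 90° clockwise gives 135° — the wind blows toward the southeast.

135°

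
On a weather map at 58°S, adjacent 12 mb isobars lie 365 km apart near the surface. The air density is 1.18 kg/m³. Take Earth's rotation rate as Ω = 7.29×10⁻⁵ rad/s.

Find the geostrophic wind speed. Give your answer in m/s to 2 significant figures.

Coriolis parameter at 58°S:
f = 2Ω sin φ = 2 × 7.29×10⁻⁵ × sin 58° = 1.24×10⁻⁴ s⁻¹
Pressure gradient: |∂P/∂n| = 1200 Pa / 365000 m = 3.29×10⁻³ Pa/m
Geostrophic balance (pressure-gradient force = Coriolis force):
V_g = (1/(fρ)) |∂P/∂n| = 3.29×10⁻³ / (1.24×10⁻⁴ × 1.18) = 22.5 m/s

23 m/s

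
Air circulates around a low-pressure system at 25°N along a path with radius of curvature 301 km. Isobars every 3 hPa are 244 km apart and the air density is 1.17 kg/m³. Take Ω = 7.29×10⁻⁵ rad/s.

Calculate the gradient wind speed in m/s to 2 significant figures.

Coriolis parameter at 25°N:
f = 2Ω sin φ = 2 × 7.29×10⁻⁵ × sin 25° = 6.16×10⁻⁵ s⁻¹
Pressure gradient: |∂P/∂n| = 300 Pa / 244000 m = 1.23×10⁻³ Pa/m
Geostrophic speed: V_g = |∂P/∂n|/(fρ) = 1.23×10⁻³/(6.16×10⁻⁵ × 1.17) = 17.1 m/s
Around a low, centrifugal force acts outward with Coriolis, so pressure-gradient force balances both:
(1/ρ)|∂P/∂n| = fV + V²/R  →  V² + fR·V − fR·V_g = 0
With fR = 6.16×10⁻⁵ × 301×10³ m = 18.5 m/s:
V = [−fR + √((fR)² + 4 fR V_g)]/2 = [−18.5 + √(18.5² + 4×18.5×17.1)]/2 = 10.8 m/s
Subgeostrophic (V < V_g = 17.1 m/s), as expected around a low.

11 m/s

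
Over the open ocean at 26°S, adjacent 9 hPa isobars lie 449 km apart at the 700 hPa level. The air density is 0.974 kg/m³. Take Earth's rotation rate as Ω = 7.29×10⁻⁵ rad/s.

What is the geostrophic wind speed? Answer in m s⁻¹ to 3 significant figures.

Coriolis parameter at 26°S:
f = 2Ω sin φ = 2 × 7.29×10⁻⁵ × sin 26° = 6.39×10⁻⁵ s⁻¹
Pressure gradient: |∂P/∂n| = 900 Pa / 449000 m = 2.00×10⁻³ Pa/m
Geostrophic balance (pressure-gradient force = Coriolis force):
V_g = (1/(fρ)) |∂P/∂n| = 2.00×10⁻³ / (6.39×10⁻⁵ × 0.974) = 32.2 m/s

32.2 m s⁻¹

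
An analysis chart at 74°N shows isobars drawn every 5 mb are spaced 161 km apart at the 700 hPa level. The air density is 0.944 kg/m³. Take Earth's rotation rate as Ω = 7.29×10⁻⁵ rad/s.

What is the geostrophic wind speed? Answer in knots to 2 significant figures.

Coriolis parameter at 74°N:
f = 2Ω sin φ = 2 × 7.29×10⁻⁵ × sin 74° = 1.40×10⁻⁴ s⁻¹
Pressure gradient: |∂P/∂n| = 500 Pa / 161000 m = 3.11×10⁻³ Pa/m
Geostrophic balance (pressure-gradient force = Coriolis force):
V_g = (1/(fρ)) |∂P/∂n| = 3.11×10⁻³ / (1.40×10⁻⁴ × 0.944) = 23.5 m/s
Converting: 23.5 m/s × 1.944 = 46 knots

46 knots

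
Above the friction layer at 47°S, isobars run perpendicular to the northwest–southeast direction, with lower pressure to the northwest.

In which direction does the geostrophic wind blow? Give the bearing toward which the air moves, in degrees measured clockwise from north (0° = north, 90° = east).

225°

The pressure-gradient force points toward the northwest (bearing 315°).
Geostrophic balance: in the Southern Hemisphere the Coriolis force deflects motion to the left, so the geostrophic wind blows 90° to the left of the pressure-gradient force (low pressure on the right).
Rotating 315° by 90° counterclockwise gives 225° — the wind blows toward the southwest.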